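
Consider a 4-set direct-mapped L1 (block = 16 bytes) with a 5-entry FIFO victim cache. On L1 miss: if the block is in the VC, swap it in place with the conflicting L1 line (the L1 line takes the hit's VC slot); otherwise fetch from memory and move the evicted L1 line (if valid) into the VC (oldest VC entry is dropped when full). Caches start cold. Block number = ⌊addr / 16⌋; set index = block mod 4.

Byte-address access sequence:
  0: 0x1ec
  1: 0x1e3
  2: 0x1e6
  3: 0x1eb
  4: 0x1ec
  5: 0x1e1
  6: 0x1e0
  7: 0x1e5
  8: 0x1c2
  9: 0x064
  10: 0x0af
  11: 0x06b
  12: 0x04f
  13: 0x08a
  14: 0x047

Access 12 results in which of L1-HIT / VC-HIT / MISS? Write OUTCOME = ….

OUTCOME = MISS

0: 0x1ec (blk 30, set 2) → MISS  vc=[]
1: 0x1e3 (blk 30, set 2) → L1-HIT  vc=[]
2: 0x1e6 (blk 30, set 2) → L1-HIT  vc=[]
3: 0x1eb (blk 30, set 2) → L1-HIT  vc=[]
4: 0x1ec (blk 30, set 2) → L1-HIT  vc=[]
5: 0x1e1 (blk 30, set 2) → L1-HIT  vc=[]
6: 0x1e0 (blk 30, set 2) → L1-HIT  vc=[]
7: 0x1e5 (blk 30, set 2) → L1-HIT  vc=[]
8: 0x1c2 (blk 28, set 0) → MISS  vc=[]
9: 0x64 (blk 6, set 2) → MISS  vc=[30]
10: 0xaf (blk 10, set 2) → MISS  vc=[30, 6]
11: 0x6b (blk 6, set 2) → VC-HIT  vc=[30, 10]
12: 0x4f (blk 4, set 0) → MISS  vc=[30, 10, 28]
13: 0x8a (blk 8, set 0) → MISS  vc=[30, 10, 28, 4]
14: 0x47 (blk 4, set 0) → VC-HIT  vc=[30, 10, 28, 8]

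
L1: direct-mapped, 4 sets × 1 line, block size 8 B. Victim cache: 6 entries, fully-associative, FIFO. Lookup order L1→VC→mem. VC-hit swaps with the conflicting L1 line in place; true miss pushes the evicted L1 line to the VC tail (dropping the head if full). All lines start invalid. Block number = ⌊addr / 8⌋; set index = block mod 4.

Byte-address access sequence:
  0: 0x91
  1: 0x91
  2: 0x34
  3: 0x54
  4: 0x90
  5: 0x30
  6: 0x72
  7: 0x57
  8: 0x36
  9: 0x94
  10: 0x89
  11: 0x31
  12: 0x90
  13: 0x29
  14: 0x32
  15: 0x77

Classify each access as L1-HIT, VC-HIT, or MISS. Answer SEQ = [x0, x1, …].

SEQ = [MISS, L1-HIT, MISS, MISS, VC-HIT, VC-HIT, MISS, VC-HIT, VC-HIT, VC-HIT, MISS, VC-HIT, VC-HIT, MISS, VC-HIT, VC-HIT]

  [0] addr=0x91 blk=18 s=2: MISS | VC []
  [1] addr=0x91 blk=18 s=2: L1-HIT | VC []
  [2] addr=0x34 blk=6 s=2: MISS | VC [18]
  [3] addr=0x54 blk=10 s=2: MISS | VC [18, 6]
  [4] addr=0x90 blk=18 s=2: VC-HIT | VC [10, 6]
  [5] addr=0x30 blk=6 s=2: VC-HIT | VC [10, 18]
  [6] addr=0x72 blk=14 s=2: MISS | VC [10, 18, 6]
  [7] addr=0x57 blk=10 s=2: VC-HIT | VC [14, 18, 6]
  [8] addr=0x36 blk=6 s=2: VC-HIT | VC [14, 18, 10]
  [9] addr=0x94 blk=18 s=2: VC-HIT | VC [14, 6, 10]
  [10] addr=0x89 blk=17 s=1: MISS | VC [14, 6, 10]
  [11] addr=0x31 blk=6 s=2: VC-HIT | VC [14, 18, 10]
  [12] addr=0x90 blk=18 s=2: VC-HIT | VC [14, 6, 10]
  [13] addr=0x29 blk=5 s=1: MISS | VC [14, 6, 10, 17]
  [14] addr=0x32 blk=6 s=2: VC-HIT | VC [14, 18, 10, 17]
  [15] addr=0x77 blk=14 s=2: VC-HIT | VC [6, 18, 10, 17]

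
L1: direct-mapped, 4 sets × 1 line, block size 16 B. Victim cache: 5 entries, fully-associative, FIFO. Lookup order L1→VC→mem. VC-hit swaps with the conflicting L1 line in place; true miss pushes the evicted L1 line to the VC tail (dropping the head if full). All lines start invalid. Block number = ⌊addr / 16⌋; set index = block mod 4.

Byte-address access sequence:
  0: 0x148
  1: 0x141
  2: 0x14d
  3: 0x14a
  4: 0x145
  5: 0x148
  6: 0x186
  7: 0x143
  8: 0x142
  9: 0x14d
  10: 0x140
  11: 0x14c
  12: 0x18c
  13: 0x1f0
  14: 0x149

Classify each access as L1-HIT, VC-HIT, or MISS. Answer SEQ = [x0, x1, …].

SEQ = [MISS, L1-HIT, L1-HIT, L1-HIT, L1-HIT, L1-HIT, MISS, VC-HIT, L1-HIT, L1-HIT, L1-HIT, L1-HIT, VC-HIT, MISS, VC-HIT]

0: 0x148 (blk 20, set 0) → MISS  vc=[]
1: 0x141 (blk 20, set 0) → L1-HIT  vc=[]
2: 0x14d (blk 20, set 0) → L1-HIT  vc=[]
3: 0x14a (blk 20, set 0) → L1-HIT  vc=[]
4: 0x145 (blk 20, set 0) → L1-HIT  vc=[]
5: 0x148 (blk 20, set 0) → L1-HIT  vc=[]
6: 0x186 (blk 24, set 0) → MISS  vc=[20]
7: 0x143 (blk 20, set 0) → VC-HIT  vc=[24]
8: 0x142 (blk 20, set 0) → L1-HIT  vc=[24]
9: 0x14d (blk 20, set 0) → L1-HIT  vc=[24]
10: 0x140 (blk 20, set 0) → L1-HIT  vc=[24]
11: 0x14c (blk 20, set 0) → L1-HIT  vc=[24]
12: 0x18c (blk 24, set 0) → VC-HIT  vc=[20]
13: 0x1f0 (blk 31, set 3) → MISS  vc=[20]
14: 0x149 (blk 20, set 0) → VC-HIT  vc=[24]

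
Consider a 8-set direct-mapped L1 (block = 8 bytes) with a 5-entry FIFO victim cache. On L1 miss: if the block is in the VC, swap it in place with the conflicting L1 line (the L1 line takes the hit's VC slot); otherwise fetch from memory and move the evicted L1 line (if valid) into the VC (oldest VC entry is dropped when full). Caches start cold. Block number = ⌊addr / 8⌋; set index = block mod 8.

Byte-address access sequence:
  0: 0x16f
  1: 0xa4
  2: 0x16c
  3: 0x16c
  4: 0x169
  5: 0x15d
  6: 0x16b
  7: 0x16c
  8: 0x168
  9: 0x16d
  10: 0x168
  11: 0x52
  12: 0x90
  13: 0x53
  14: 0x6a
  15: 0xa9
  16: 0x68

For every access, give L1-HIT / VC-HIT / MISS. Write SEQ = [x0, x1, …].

  [0] addr=0x16f blk=45 s=5: MISS | VC []
  [1] addr=0xa4 blk=20 s=4: MISS | VC []
  [2] addr=0x16c blk=45 s=5: L1-HIT | VC []
  [3] addr=0x16c blk=45 s=5: L1-HIT | VC []
  [4] addr=0x169 blk=45 s=5: L1-HIT | VC []
  [5] addr=0x15d blk=43 s=3: MISS | VC []
  [6] addr=0x16b blk=45 s=5: L1-HIT | VC []
  [7] addr=0x16c blk=45 s=5: L1-HIT | VC []
  [8] addr=0x168 blk=45 s=5: L1-HIT | VC []
  [9] addr=0x16d blk=45 s=5: L1-HIT | VC []
  [10] addr=0x168 blk=45 s=5: L1-HIT | VC []
  [11] addr=0x52 blk=10 s=2: MISS | VC []
  [12] addr=0x90 blk=18 s=2: MISS | VC [10]
  [13] addr=0x53 blk=10 s=2: VC-HIT | VC [18]
  [14] addr=0x6a blk=13 s=5: MISS | VC [18, 45]
  [15] addr=0xa9 blk=21 s=5: MISS | VC [18, 45, 13]
  [16] addr=0x68 blk=13 s=5: VC-HIT | VC [18, 45, 21]

SEQ = [MISS, MISS, L1-HIT, L1-HIT, L1-HIT, MISS, L1-HIT, L1-HIT, L1-HIT, L1-HIT, L1-HIT, MISS, MISS, VC-HIT, MISS, MISS, VC-HIT]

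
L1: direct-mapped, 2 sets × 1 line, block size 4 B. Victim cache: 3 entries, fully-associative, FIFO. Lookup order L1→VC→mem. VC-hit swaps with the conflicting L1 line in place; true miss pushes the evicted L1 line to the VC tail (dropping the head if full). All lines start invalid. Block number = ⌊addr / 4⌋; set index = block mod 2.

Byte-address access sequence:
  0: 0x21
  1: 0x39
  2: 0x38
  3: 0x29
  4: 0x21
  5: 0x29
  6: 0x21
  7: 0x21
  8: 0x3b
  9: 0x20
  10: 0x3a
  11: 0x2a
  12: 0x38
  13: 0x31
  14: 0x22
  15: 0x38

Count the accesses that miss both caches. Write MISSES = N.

0: 0x21 (blk 8, set 0) → MISS  vc=[]
1: 0x39 (blk 14, set 0) → MISS  vc=[8]
2: 0x38 (blk 14, set 0) → L1-HIT  vc=[8]
3: 0x29 (blk 10, set 0) → MISS  vc=[8, 14]
4: 0x21 (blk 8, set 0) → VC-HIT  vc=[10, 14]
5: 0x29 (blk 10, set 0) → VC-HIT  vc=[8, 14]
6: 0x21 (blk 8, set 0) → VC-HIT  vc=[10, 14]
7: 0x21 (blk 8, set 0) → L1-HIT  vc=[10, 14]
8: 0x3b (blk 14, set 0) → VC-HIT  vc=[10, 8]
9: 0x20 (blk 8, set 0) → VC-HIT  vc=[10, 14]
10: 0x3a (blk 14, set 0) → VC-HIT  vc=[10, 8]
11: 0x2a (blk 10, set 0) → VC-HIT  vc=[14, 8]
12: 0x38 (blk 14, set 0) → VC-HIT  vc=[10, 8]
13: 0x31 (blk 12, set 0) → MISS  vc=[10, 8, 14]
14: 0x22 (blk 8, set 0) → VC-HIT  vc=[10, 12, 14]
15: 0x38 (blk 14, set 0) → VC-HIT  vc=[10, 12, 8]

MISSES = 4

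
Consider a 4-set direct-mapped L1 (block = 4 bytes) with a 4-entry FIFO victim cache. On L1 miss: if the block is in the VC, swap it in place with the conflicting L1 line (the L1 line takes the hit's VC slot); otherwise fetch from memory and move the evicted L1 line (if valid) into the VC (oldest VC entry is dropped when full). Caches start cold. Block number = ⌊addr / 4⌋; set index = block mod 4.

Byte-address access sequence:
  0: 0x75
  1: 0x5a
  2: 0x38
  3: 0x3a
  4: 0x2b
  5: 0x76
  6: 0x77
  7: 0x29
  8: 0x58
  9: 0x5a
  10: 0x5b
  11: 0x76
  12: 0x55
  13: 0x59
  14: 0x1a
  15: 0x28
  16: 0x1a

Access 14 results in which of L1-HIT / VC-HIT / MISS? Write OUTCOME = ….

0: 0x75 (blk 29, set 1) → MISS  vc=[]
1: 0x5a (blk 22, set 2) → MISS  vc=[]
2: 0x38 (blk 14, set 2) → MISS  vc=[22]
3: 0x3a (blk 14, set 2) → L1-HIT  vc=[22]
4: 0x2b (blk 10, set 2) → MISS  vc=[22, 14]
5: 0x76 (blk 29, set 1) → L1-HIT  vc=[22, 14]
6: 0x77 (blk 29, set 1) → L1-HIT  vc=[22, 14]
7: 0x29 (blk 10, set 2) → L1-HIT  vc=[22, 14]
8: 0x58 (blk 22, set 2) → VC-HIT  vc=[10, 14]
9: 0x5a (blk 22, set 2) → L1-HIT  vc=[10, 14]
10: 0x5b (blk 22, set 2) → L1-HIT  vc=[10, 14]
11: 0x76 (blk 29, set 1) → L1-HIT  vc=[10, 14]
12: 0x55 (blk 21, set 1) → MISS  vc=[10, 14, 29]
13: 0x59 (blk 22, set 2) → L1-HIT  vc=[10, 14, 29]
14: 0x1a (blk 6, set 2) → MISS  vc=[10, 14, 29, 22]
15: 0x28 (blk 10, set 2) → VC-HIT  vc=[6, 14, 29, 22]
16: 0x1a (blk 6, set 2) → VC-HIT  vc=[10, 14, 29, 22]

OUTCOME = MISS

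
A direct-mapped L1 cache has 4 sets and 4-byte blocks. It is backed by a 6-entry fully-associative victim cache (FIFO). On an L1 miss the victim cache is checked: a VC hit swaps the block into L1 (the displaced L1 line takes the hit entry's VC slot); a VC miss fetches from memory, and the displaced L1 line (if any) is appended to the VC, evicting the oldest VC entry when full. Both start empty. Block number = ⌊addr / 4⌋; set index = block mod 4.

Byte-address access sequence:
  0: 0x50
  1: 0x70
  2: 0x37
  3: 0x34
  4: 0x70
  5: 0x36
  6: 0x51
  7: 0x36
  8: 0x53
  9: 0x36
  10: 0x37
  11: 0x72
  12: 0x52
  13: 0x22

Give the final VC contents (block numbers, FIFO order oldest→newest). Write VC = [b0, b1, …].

VC = [28, 20]

#0 0x50→b20/s0 MISS; vc=[]
#1 0x70→b28/s0 MISS; vc=[20]
#2 0x37→b13/s1 MISS; vc=[20]
#3 0x34→b13/s1 L1-HIT; vc=[20]
#4 0x70→b28/s0 L1-HIT; vc=[20]
#5 0x36→b13/s1 L1-HIT; vc=[20]
#6 0x51→b20/s0 VC-HIT; vc=[28]
#7 0x36→b13/s1 L1-HIT; vc=[28]
#8 0x53→b20/s0 L1-HIT; vc=[28]
#9 0x36→b13/s1 L1-HIT; vc=[28]
#10 0x37→b13/s1 L1-HIT; vc=[28]
#11 0x72→b28/s0 VC-HIT; vc=[20]
#12 0x52→b20/s0 VC-HIT; vc=[28]
#13 0x22→b8/s0 MISS; vc=[28,20]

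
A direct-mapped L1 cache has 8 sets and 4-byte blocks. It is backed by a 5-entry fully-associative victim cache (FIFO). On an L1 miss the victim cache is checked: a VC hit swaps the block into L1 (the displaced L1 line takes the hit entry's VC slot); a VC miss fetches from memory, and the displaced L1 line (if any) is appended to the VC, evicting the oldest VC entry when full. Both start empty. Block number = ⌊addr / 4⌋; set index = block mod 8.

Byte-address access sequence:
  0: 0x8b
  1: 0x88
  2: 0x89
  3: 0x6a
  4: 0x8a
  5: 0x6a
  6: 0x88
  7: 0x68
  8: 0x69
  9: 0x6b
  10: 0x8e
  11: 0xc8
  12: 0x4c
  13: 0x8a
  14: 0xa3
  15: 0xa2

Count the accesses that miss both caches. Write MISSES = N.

  [0] addr=0x8b blk=34 s=2: MISS | VC []
  [1] addr=0x88 blk=34 s=2: L1-HIT | VC []
  [2] addr=0x89 blk=34 s=2: L1-HIT | VC []
  [3] addr=0x6a blk=26 s=2: MISS | VC [34]
  [4] addr=0x8a blk=34 s=2: VC-HIT | VC [26]
  [5] addr=0x6a blk=26 s=2: VC-HIT | VC [34]
  [6] addr=0x88 blk=34 s=2: VC-HIT | VC [26]
  [7] addr=0x68 blk=26 s=2: VC-HIT | VC [34]
  [8] addr=0x69 blk=26 s=2: L1-HIT | VC [34]
  [9] addr=0x6b blk=26 s=2: L1-HIT | VC [34]
  [10] addr=0x8e blk=35 s=3: MISS | VC [34]
  [11] addr=0xc8 blk=50 s=2: MISS | VC [34, 26]
  [12] addr=0x4c blk=19 s=3: MISS | VC [34, 26, 35]
  [13] addr=0x8a blk=34 s=2: VC-HIT | VC [50, 26, 35]
  [14] addr=0xa3 blk=40 s=0: MISS | VC [50, 26, 35]
  [15] addr=0xa2 blk=40 s=0: L1-HIT | VC [50, 26, 35]

MISSES = 6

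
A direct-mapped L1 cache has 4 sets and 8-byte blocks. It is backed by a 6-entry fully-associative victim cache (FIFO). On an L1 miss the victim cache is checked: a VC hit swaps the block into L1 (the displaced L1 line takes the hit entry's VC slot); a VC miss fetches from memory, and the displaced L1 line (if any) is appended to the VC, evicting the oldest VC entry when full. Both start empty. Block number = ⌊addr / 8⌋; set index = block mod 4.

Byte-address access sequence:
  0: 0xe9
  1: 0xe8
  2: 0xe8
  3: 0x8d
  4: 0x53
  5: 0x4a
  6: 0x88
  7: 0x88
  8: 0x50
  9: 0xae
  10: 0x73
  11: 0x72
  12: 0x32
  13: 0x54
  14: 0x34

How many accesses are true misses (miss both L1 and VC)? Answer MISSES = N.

MISSES = 7

  [0] addr=0xe9 blk=29 s=1: MISS | VC []
  [1] addr=0xe8 blk=29 s=1: L1-HIT | VC []
  [2] addr=0xe8 blk=29 s=1: L1-HIT | VC []
  [3] addr=0x8d blk=17 s=1: MISS | VC [29]
  [4] addr=0x53 blk=10 s=2: MISS | VC [29]
  [5] addr=0x4a blk=9 s=1: MISS | VC [29, 17]
  [6] addr=0x88 blk=17 s=1: VC-HIT | VC [29, 9]
  [7] addr=0x88 blk=17 s=1: L1-HIT | VC [29, 9]
  [8] addr=0x50 blk=10 s=2: L1-HIT | VC [29, 9]
  [9] addr=0xae blk=21 s=1: MISS | VC [29, 9, 17]
  [10] addr=0x73 blk=14 s=2: MISS | VC [29, 9, 17, 10]
  [11] addr=0x72 blk=14 s=2: L1-HIT | VC [29, 9, 17, 10]
  [12] addr=0x32 blk=6 s=2: MISS | VC [29, 9, 17, 10, 14]
  [13] addr=0x54 blk=10 s=2: VC-HIT | VC [29, 9, 17, 6, 14]
  [14] addr=0x34 blk=6 s=2: VC-HIT | VC [29, 9, 17, 10, 14]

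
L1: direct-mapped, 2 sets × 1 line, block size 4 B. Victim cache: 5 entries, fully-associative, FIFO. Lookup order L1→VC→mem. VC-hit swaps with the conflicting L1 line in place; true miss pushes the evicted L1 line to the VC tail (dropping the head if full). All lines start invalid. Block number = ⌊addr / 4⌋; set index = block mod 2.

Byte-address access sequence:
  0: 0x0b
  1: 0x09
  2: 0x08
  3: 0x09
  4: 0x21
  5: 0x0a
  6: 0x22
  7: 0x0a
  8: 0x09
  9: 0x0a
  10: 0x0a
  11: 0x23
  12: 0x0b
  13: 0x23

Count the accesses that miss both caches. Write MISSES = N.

MISSES = 2

  [0] addr=0xb blk=2 s=0: MISS | VC []
  [1] addr=0x9 blk=2 s=0: L1-HIT | VC []
  [2] addr=0x8 blk=2 s=0: L1-HIT | VC []
  [3] addr=0x9 blk=2 s=0: L1-HIT | VC []
  [4] addr=0x21 blk=8 s=0: MISS | VC [2]
  [5] addr=0xa blk=2 s=0: VC-HIT | VC [8]
  [6] addr=0x22 blk=8 s=0: VC-HIT | VC [2]
  [7] addr=0xa blk=2 s=0: VC-HIT | VC [8]
  [8] addr=0x9 blk=2 s=0: L1-HIT | VC [8]
  [9] addr=0xa blk=2 s=0: L1-HIT | VC [8]
  [10] addr=0xa blk=2 s=0: L1-HIT | VC [8]
  [11] addr=0x23 blk=8 s=0: VC-HIT | VC [2]
  [12] addr=0xb blk=2 s=0: VC-HIT | VC [8]
  [13] addr=0x23 blk=8 s=0: VC-HIT | VC [2]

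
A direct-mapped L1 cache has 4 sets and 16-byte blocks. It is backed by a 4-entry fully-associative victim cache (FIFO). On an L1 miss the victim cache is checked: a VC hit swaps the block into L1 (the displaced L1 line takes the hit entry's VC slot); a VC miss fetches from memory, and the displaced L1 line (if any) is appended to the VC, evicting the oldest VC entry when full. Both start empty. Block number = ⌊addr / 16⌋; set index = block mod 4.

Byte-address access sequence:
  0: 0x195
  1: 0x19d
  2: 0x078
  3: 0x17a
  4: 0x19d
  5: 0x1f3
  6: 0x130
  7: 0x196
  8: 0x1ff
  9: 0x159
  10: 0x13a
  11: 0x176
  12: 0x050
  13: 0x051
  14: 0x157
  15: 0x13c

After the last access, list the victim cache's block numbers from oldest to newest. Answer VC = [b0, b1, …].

  [0] addr=0x195 blk=25 s=1: MISS | VC []
  [1] addr=0x19d blk=25 s=1: L1-HIT | VC []
  [2] addr=0x78 blk=7 s=3: MISS | VC []
  [3] addr=0x17a blk=23 s=3: MISS | VC [7]
  [4] addr=0x19d blk=25 s=1: L1-HIT | VC [7]
  [5] addr=0x1f3 blk=31 s=3: MISS | VC [7, 23]
  [6] addr=0x130 blk=19 s=3: MISS | VC [7, 23, 31]
  [7] addr=0x196 blk=25 s=1: L1-HIT | VC [7, 23, 31]
  [8] addr=0x1ff blk=31 s=3: VC-HIT | VC [7, 23, 19]
  [9] addr=0x159 blk=21 s=1: MISS | VC [7, 23, 19, 25]
  [10] addr=0x13a blk=19 s=3: VC-HIT | VC [7, 23, 31, 25]
  [11] addr=0x176 blk=23 s=3: VC-HIT | VC [7, 19, 31, 25]
  [12] addr=0x50 blk=5 s=1: MISS | VC [19, 31, 25, 21]
  [13] addr=0x51 blk=5 s=1: L1-HIT | VC [19, 31, 25, 21]
  [14] addr=0x157 blk=21 s=1: VC-HIT | VC [19, 31, 25, 5]
  [15] addr=0x13c blk=19 s=3: VC-HIT | VC [23, 31, 25, 5]

VC = [23, 31, 25, 5]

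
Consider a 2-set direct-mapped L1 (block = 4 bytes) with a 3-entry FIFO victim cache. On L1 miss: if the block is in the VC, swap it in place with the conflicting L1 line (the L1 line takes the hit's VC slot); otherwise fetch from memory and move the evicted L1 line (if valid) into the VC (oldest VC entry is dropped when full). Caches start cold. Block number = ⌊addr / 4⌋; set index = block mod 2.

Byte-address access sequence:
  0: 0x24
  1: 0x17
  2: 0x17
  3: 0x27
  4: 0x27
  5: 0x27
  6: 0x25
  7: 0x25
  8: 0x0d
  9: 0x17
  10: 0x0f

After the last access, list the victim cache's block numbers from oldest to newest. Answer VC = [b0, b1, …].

VC = [5, 9]

0: 0x24 (blk 9, set 1) → MISS  vc=[]
1: 0x17 (blk 5, set 1) → MISS  vc=[9]
2: 0x17 (blk 5, set 1) → L1-HIT  vc=[9]
3: 0x27 (blk 9, set 1) → VC-HIT  vc=[5]
4: 0x27 (blk 9, set 1) → L1-HIT  vc=[5]
5: 0x27 (blk 9, set 1) → L1-HIT  vc=[5]
6: 0x25 (blk 9, set 1) → L1-HIT  vc=[5]
7: 0x25 (blk 9, set 1) → L1-HIT  vc=[5]
8: 0xd (blk 3, set 1) → MISS  vc=[5, 9]
9: 0x17 (blk 5, set 1) → VC-HIT  vc=[3, 9]
10: 0xf (blk 3, set 1) → VC-HIT  vc=[5, 9]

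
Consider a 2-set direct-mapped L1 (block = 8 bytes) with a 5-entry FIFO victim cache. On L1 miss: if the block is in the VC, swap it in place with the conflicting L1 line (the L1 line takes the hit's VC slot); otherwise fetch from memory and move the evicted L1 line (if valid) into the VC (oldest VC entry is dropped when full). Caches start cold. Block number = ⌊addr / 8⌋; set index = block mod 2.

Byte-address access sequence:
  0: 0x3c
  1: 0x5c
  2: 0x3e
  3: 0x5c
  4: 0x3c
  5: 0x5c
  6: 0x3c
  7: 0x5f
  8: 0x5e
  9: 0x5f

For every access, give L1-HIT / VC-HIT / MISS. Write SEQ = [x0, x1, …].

SEQ = [MISS, MISS, VC-HIT, VC-HIT, VC-HIT, VC-HIT, VC-HIT, VC-HIT, L1-HIT, L1-HIT]

0: 0x3c (blk 7, set 1) → MISS  vc=[]
1: 0x5c (blk 11, set 1) → MISS  vc=[7]
2: 0x3e (blk 7, set 1) → VC-HIT  vc=[11]
3: 0x5c (blk 11, set 1) → VC-HIT  vc=[7]
4: 0x3c (blk 7, set 1) → VC-HIT  vc=[11]
5: 0x5c (blk 11, set 1) → VC-HIT  vc=[7]
6: 0x3c (blk 7, set 1) → VC-HIT  vc=[11]
7: 0x5f (blk 11, set 1) → VC-HIT  vc=[7]
8: 0x5e (blk 11, set 1) → L1-HIT  vc=[7]
9: 0x5f (blk 11, set 1) → L1-HIT  vc=[7]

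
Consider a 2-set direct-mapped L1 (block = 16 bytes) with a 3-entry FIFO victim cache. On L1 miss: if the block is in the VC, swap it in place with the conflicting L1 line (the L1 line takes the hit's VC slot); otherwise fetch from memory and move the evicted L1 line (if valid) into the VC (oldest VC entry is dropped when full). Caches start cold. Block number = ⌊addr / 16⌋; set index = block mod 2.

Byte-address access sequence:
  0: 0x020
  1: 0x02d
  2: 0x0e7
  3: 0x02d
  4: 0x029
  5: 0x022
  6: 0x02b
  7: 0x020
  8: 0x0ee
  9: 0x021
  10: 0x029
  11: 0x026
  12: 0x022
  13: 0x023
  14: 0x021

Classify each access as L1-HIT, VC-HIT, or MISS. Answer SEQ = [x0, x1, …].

SEQ = [MISS, L1-HIT, MISS, VC-HIT, L1-HIT, L1-HIT, L1-HIT, L1-HIT, VC-HIT, VC-HIT, L1-HIT, L1-HIT, L1-HIT, L1-HIT, L1-HIT]

0: 0x20 (blk 2, set 0) → MISS  vc=[]
1: 0x2d (blk 2, set 0) → L1-HIT  vc=[]
2: 0xe7 (blk 14, set 0) → MISS  vc=[2]
3: 0x2d (blk 2, set 0) → VC-HIT  vc=[14]
4: 0x29 (blk 2, set 0) → L1-HIT  vc=[14]
5: 0x22 (blk 2, set 0) → L1-HIT  vc=[14]
6: 0x2b (blk 2, set 0) → L1-HIT  vc=[14]
7: 0x20 (blk 2, set 0) → L1-HIT  vc=[14]
8: 0xee (blk 14, set 0) → VC-HIT  vc=[2]
9: 0x21 (blk 2, set 0) → VC-HIT  vc=[14]
10: 0x29 (blk 2, set 0) → L1-HIT  vc=[14]
11: 0x26 (blk 2, set 0) → L1-HIT  vc=[14]
12: 0x22 (blk 2, set 0) → L1-HIT  vc=[14]
13: 0x23 (blk 2, set 0) → L1-HIT  vc=[14]
14: 0x21 (blk 2, set 0) → L1-HIT  vc=[14]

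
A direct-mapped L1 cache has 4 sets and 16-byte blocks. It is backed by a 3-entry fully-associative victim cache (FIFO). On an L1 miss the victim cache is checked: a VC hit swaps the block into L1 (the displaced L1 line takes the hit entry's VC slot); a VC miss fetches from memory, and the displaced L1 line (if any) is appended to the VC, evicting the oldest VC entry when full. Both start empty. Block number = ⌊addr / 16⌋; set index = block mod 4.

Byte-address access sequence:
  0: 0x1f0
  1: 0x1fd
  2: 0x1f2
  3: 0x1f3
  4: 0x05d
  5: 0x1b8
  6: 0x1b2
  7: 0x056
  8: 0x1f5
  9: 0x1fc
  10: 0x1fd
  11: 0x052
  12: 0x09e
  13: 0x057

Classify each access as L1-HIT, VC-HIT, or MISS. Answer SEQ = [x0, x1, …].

#0 0x1f0→b31/s3 MISS; vc=[]
#1 0x1fd→b31/s3 L1-HIT; vc=[]
#2 0x1f2→b31/s3 L1-HIT; vc=[]
#3 0x1f3→b31/s3 L1-HIT; vc=[]
#4 0x5d→b5/s1 MISS; vc=[]
#5 0x1b8→b27/s3 MISS; vc=[31]
#6 0x1b2→b27/s3 L1-HIT; vc=[31]
#7 0x56→b5/s1 L1-HIT; vc=[31]
#8 0x1f5→b31/s3 VC-HIT; vc=[27]
#9 0x1fc→b31/s3 L1-HIT; vc=[27]
#10 0x1fd→b31/s3 L1-HIT; vc=[27]
#11 0x52→b5/s1 L1-HIT; vc=[27]
#12 0x9e→b9/s1 MISS; vc=[27,5]
#13 0x57→b5/s1 VC-HIT; vc=[27,9]

SEQ = [MISS, L1-HIT, L1-HIT, L1-HIT, MISS, MISS, L1-HIT, L1-HIT, VC-HIT, L1-HIT, L1-HIT, L1-HIT, MISS, VC-HIT]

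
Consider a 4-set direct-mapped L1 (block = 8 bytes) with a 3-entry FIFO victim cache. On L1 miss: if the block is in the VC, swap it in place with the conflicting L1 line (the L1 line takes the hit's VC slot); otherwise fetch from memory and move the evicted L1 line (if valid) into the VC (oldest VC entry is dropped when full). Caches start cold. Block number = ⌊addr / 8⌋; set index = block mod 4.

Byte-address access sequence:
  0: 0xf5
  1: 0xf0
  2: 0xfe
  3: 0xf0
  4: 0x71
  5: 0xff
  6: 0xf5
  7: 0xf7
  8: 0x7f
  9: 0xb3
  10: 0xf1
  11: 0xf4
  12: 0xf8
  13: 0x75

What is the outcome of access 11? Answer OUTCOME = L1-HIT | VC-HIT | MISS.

#0 0xf5→b30/s2 MISS; vc=[]
#1 0xf0→b30/s2 L1-HIT; vc=[]
#2 0xfe→b31/s3 MISS; vc=[]
#3 0xf0→b30/s2 L1-HIT; vc=[]
#4 0x71→b14/s2 MISS; vc=[30]
#5 0xff→b31/s3 L1-HIT; vc=[30]
#6 0xf5→b30/s2 VC-HIT; vc=[14]
#7 0xf7→b30/s2 L1-HIT; vc=[14]
#8 0x7f→b15/s3 MISS; vc=[14,31]
#9 0xb3→b22/s2 MISS; vc=[14,31,30]
#10 0xf1→b30/s2 VC-HIT; vc=[14,31,22]
#11 0xf4→b30/s2 L1-HIT; vc=[14,31,22]
#12 0xf8→b31/s3 VC-HIT; vc=[14,15,22]
#13 0x75→b14/s2 VC-HIT; vc=[30,15,22]

OUTCOME = L1-HIT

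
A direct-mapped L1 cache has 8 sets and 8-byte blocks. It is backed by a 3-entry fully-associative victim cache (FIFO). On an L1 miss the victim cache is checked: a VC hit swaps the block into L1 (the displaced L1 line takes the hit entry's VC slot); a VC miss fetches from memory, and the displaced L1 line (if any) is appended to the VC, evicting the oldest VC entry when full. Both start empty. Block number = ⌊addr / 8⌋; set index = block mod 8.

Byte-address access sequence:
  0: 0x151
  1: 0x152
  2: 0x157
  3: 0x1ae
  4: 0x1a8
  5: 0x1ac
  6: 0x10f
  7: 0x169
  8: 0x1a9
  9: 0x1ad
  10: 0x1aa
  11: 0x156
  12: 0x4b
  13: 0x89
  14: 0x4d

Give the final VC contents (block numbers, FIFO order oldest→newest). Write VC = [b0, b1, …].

VC = [45, 33, 17]

  [0] addr=0x151 blk=42 s=2: MISS | VC []
  [1] addr=0x152 blk=42 s=2: L1-HIT | VC []
  [2] addr=0x157 blk=42 s=2: L1-HIT | VC []
  [3] addr=0x1ae blk=53 s=5: MISS | VC []
  [4] addr=0x1a8 blk=53 s=5: L1-HIT | VC []
  [5] addr=0x1ac blk=53 s=5: L1-HIT | VC []
  [6] addr=0x10f blk=33 s=1: MISS | VC []
  [7] addr=0x169 blk=45 s=5: MISS | VC [53]
  [8] addr=0x1a9 blk=53 s=5: VC-HIT | VC [45]
  [9] addr=0x1ad blk=53 s=5: L1-HIT | VC [45]
  [10] addr=0x1aa blk=53 s=5: L1-HIT | VC [45]
  [11] addr=0x156 blk=42 s=2: L1-HIT | VC [45]
  [12] addr=0x4b blk=9 s=1: MISS | VC [45, 33]
  [13] addr=0x89 blk=17 s=1: MISS | VC [45, 33, 9]
  [14] addr=0x4d blk=9 s=1: VC-HIT | VC [45, 33, 17]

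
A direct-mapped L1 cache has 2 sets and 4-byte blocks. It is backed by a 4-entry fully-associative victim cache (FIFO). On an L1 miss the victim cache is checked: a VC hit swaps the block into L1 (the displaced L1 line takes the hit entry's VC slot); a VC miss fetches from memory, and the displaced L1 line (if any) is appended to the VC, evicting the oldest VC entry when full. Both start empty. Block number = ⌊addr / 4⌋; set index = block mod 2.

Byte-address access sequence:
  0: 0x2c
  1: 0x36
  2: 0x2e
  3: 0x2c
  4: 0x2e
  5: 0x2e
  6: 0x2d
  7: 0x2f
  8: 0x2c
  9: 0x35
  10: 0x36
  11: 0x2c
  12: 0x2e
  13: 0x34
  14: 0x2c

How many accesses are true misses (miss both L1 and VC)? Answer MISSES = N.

  [0] addr=0x2c blk=11 s=1: MISS | VC []
  [1] addr=0x36 blk=13 s=1: MISS | VC [11]
  [2] addr=0x2e blk=11 s=1: VC-HIT | VC [13]
  [3] addr=0x2c blk=11 s=1: L1-HIT | VC [13]
  [4] addr=0x2e blk=11 s=1: L1-HIT | VC [13]
  [5] addr=0x2e blk=11 s=1: L1-HIT | VC [13]
  [6] addr=0x2d blk=11 s=1: L1-HIT | VC [13]
  [7] addr=0x2f blk=11 s=1: L1-HIT | VC [13]
  [8] addr=0x2c blk=11 s=1: L1-HIT | VC [13]
  [9] addr=0x35 blk=13 s=1: VC-HIT | VC [11]
  [10] addr=0x36 blk=13 s=1: L1-HIT | VC [11]
  [11] addr=0x2c blk=11 s=1: VC-HIT | VC [13]
  [12] addr=0x2e blk=11 s=1: L1-HIT | VC [13]
  [13] addr=0x34 blk=13 s=1: VC-HIT | VC [11]
  [14] addr=0x2c blk=11 s=1: VC-HIT | VC [13]

MISSES = 2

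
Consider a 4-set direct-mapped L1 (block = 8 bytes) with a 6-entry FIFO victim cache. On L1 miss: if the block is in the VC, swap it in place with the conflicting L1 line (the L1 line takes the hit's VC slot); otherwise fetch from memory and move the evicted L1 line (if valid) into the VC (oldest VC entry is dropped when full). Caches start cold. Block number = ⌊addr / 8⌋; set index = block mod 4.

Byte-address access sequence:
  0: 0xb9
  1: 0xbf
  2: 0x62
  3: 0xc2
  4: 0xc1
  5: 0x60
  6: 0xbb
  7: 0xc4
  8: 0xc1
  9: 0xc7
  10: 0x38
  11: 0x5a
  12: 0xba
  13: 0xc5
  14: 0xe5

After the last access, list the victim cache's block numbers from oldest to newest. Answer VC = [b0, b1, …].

#0 0xb9→b23/s3 MISS; vc=[]
#1 0xbf→b23/s3 L1-HIT; vc=[]
#2 0x62→b12/s0 MISS; vc=[]
#3 0xc2→b24/s0 MISS; vc=[12]
#4 0xc1→b24/s0 L1-HIT; vc=[12]
#5 0x60→b12/s0 VC-HIT; vc=[24]
#6 0xbb→b23/s3 L1-HIT; vc=[24]
#7 0xc4→b24/s0 VC-HIT; vc=[12]
#8 0xc1→b24/s0 L1-HIT; vc=[12]
#9 0xc7→b24/s0 L1-HIT; vc=[12]
#10 0x38→b7/s3 MISS; vc=[12,23]
#11 0x5a→b11/s3 MISS; vc=[12,23,7]
#12 0xba→b23/s3 VC-HIT; vc=[12,11,7]
#13 0xc5→b24/s0 L1-HIT; vc=[12,11,7]
#14 0xe5→b28/s0 MISS; vc=[12,11,7,24]

VC = [12, 11, 7, 24]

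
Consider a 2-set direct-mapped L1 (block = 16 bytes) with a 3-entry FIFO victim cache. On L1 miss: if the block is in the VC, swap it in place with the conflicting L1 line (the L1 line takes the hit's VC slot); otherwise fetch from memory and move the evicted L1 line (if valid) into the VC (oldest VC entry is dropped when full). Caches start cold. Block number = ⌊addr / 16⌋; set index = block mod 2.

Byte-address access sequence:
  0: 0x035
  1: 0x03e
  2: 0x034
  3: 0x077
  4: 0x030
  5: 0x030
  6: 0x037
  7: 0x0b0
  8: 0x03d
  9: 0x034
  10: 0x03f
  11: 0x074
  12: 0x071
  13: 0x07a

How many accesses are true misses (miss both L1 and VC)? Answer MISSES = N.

MISSES = 3

0: 0x35 (blk 3, set 1) → MISS  vc=[]
1: 0x3e (blk 3, set 1) → L1-HIT  vc=[]
2: 0x34 (blk 3, set 1) → L1-HIT  vc=[]
3: 0x77 (blk 7, set 1) → MISS  vc=[3]
4: 0x30 (blk 3, set 1) → VC-HIT  vc=[7]
5: 0x30 (blk 3, set 1) → L1-HIT  vc=[7]
6: 0x37 (blk 3, set 1) → L1-HIT  vc=[7]
7: 0xb0 (blk 11, set 1) → MISS  vc=[7, 3]
8: 0x3d (blk 3, set 1) → VC-HIT  vc=[7, 11]
9: 0x34 (blk 3, set 1) → L1-HIT  vc=[7, 11]
10: 0x3f (blk 3, set 1) → L1-HIT  vc=[7, 11]
11: 0x74 (blk 7, set 1) → VC-HIT  vc=[3, 11]
12: 0x71 (blk 7, set 1) → L1-HIT  vc=[3, 11]
13: 0x7a (blk 7, set 1) → L1-HIT  vc=[3, 11]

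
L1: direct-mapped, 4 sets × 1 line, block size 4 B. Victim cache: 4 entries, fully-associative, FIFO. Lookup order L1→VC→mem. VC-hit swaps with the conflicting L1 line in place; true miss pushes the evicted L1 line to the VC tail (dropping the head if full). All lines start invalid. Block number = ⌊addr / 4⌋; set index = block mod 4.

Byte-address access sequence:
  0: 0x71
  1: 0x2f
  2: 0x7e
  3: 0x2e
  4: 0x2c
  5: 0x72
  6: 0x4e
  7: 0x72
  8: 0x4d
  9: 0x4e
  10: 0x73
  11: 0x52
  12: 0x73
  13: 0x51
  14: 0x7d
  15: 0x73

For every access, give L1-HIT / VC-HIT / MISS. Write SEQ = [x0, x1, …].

0: 0x71 (blk 28, set 0) → MISS  vc=[]
1: 0x2f (blk 11, set 3) → MISS  vc=[]
2: 0x7e (blk 31, set 3) → MISS  vc=[11]
3: 0x2e (blk 11, set 3) → VC-HIT  vc=[31]
4: 0x2c (blk 11, set 3) → L1-HIT  vc=[31]
5: 0x72 (blk 28, set 0) → L1-HIT  vc=[31]
6: 0x4e (blk 19, set 3) → MISS  vc=[31, 11]
7: 0x72 (blk 28, set 0) → L1-HIT  vc=[31, 11]
8: 0x4d (blk 19, set 3) → L1-HIT  vc=[31, 11]
9: 0x4e (blk 19, set 3) → L1-HIT  vc=[31, 11]
10: 0x73 (blk 28, set 0) → L1-HIT  vc=[31, 11]
11: 0x52 (blk 20, set 0) → MISS  vc=[31, 11, 28]
12: 0x73 (blk 28, set 0) → VC-HIT  vc=[31, 11, 20]
13: 0x51 (blk 20, set 0) → VC-HIT  vc=[31, 11, 28]
14: 0x7d (blk 31, set 3) → VC-HIT  vc=[19, 11, 28]
15: 0x73 (blk 28, set 0) → VC-HIT  vc=[19, 11, 20]

SEQ = [MISS, MISS, MISS, VC-HIT, L1-HIT, L1-HIT, MISS, L1-HIT, L1-HIT, L1-HIT, L1-HIT, MISS, VC-HIT, VC-HIT, VC-HIT, VC-HIT]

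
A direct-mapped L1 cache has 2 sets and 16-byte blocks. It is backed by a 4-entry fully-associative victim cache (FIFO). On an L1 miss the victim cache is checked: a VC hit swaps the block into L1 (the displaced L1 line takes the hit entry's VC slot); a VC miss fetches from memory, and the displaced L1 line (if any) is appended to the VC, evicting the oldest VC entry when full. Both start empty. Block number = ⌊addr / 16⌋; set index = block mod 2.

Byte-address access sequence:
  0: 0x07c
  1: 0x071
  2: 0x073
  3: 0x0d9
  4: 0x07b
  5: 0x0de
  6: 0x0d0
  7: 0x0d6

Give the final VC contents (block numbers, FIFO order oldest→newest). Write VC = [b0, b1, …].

VC = [7]

  [0] addr=0x7c blk=7 s=1: MISS | VC []
  [1] addr=0x71 blk=7 s=1: L1-HIT | VC []
  [2] addr=0x73 blk=7 s=1: L1-HIT | VC []
  [3] addr=0xd9 blk=13 s=1: MISS | VC [7]
  [4] addr=0x7b blk=7 s=1: VC-HIT | VC [13]
  [5] addr=0xde blk=13 s=1: VC-HIT | VC [7]
  [6] addr=0xd0 blk=13 s=1: L1-HIT | VC [7]
  [7] addr=0xd6 blk=13 s=1: L1-HIT | VC [7]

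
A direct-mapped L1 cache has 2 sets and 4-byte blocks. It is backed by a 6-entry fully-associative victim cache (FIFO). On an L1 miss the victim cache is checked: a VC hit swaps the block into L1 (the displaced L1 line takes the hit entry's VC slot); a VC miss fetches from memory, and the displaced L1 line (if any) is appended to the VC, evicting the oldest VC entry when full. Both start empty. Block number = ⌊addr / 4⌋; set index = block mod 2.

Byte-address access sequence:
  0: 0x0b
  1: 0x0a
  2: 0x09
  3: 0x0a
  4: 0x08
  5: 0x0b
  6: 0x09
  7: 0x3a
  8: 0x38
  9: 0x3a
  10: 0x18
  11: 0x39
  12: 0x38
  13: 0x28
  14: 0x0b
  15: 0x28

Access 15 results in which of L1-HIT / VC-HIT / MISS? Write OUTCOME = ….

OUTCOME = VC-HIT

  [0] addr=0xb blk=2 s=0: MISS | VC []
  [1] addr=0xa blk=2 s=0: L1-HIT | VC []
  [2] addr=0x9 blk=2 s=0: L1-HIT | VC []
  [3] addr=0xa blk=2 s=0: L1-HIT | VC []
  [4] addr=0x8 blk=2 s=0: L1-HIT | VC []
  [5] addr=0xb blk=2 s=0: L1-HIT | VC []
  [6] addr=0x9 blk=2 s=0: L1-HIT | VC []
  [7] addr=0x3a blk=14 s=0: MISS | VC [2]
  [8] addr=0x38 blk=14 s=0: L1-HIT | VC [2]
  [9] addr=0x3a blk=14 s=0: L1-HIT | VC [2]
  [10] addr=0x18 blk=6 s=0: MISS | VC [2, 14]
  [11] addr=0x39 blk=14 s=0: VC-HIT | VC [2, 6]
  [12] addr=0x38 blk=14 s=0: L1-HIT | VC [2, 6]
  [13] addr=0x28 blk=10 s=0: MISS | VC [2, 6, 14]
  [14] addr=0xb blk=2 s=0: VC-HIT | VC [10, 6, 14]
  [15] addr=0x28 blk=10 s=0: VC-HIT | VC [2, 6, 14]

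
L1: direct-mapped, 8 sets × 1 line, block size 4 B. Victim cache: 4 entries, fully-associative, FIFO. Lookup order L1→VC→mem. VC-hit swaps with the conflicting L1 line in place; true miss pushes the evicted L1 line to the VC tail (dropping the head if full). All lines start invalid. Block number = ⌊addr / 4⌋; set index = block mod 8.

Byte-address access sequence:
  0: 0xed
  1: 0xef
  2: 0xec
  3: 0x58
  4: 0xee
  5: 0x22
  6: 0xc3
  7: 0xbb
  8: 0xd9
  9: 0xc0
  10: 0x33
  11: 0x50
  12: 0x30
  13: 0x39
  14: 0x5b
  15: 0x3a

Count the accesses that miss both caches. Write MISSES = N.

MISSES = 9

  [0] addr=0xed blk=59 s=3: MISS | VC []
  [1] addr=0xef blk=59 s=3: L1-HIT | VC []
  [2] addr=0xec blk=59 s=3: L1-HIT | VC []
  [3] addr=0x58 blk=22 s=6: MISS | VC []
  [4] addr=0xee blk=59 s=3: L1-HIT | VC []
  [5] addr=0x22 blk=8 s=0: MISS | VC []
  [6] addr=0xc3 blk=48 s=0: MISS | VC [8]
  [7] addr=0xbb blk=46 s=6: MISS | VC [8, 22]
  [8] addr=0xd9 blk=54 s=6: MISS | VC [8, 22, 46]
  [9] addr=0xc0 blk=48 s=0: L1-HIT | VC [8, 22, 46]
  [10] addr=0x33 blk=12 s=4: MISS | VC [8, 22, 46]
  [11] addr=0x50 blk=20 s=4: MISS | VC [8, 22, 46, 12]
  [12] addr=0x30 blk=12 s=4: VC-HIT | VC [8, 22, 46, 20]
  [13] addr=0x39 blk=14 s=6: MISS | VC [22, 46, 20, 54]
  [14] addr=0x5b blk=22 s=6: VC-HIT | VC [14, 46, 20, 54]
  [15] addr=0x3a blk=14 s=6: VC-HIT | VC [22, 46, 20, 54]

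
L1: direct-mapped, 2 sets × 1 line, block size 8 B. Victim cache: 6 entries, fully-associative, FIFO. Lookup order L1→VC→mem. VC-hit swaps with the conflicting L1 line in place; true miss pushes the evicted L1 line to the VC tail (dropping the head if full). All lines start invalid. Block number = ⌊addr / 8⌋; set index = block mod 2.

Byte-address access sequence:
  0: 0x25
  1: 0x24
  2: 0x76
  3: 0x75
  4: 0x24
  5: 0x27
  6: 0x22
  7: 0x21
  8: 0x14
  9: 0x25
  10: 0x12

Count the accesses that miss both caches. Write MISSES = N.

  [0] addr=0x25 blk=4 s=0: MISS | VC []
  [1] addr=0x24 blk=4 s=0: L1-HIT | VC []
  [2] addr=0x76 blk=14 s=0: MISS | VC [4]
  [3] addr=0x75 blk=14 s=0: L1-HIT | VC [4]
  [4] addr=0x24 blk=4 s=0: VC-HIT | VC [14]
  [5] addr=0x27 blk=4 s=0: L1-HIT | VC [14]
  [6] addr=0x22 blk=4 s=0: L1-HIT | VC [14]
  [7] addr=0x21 blk=4 s=0: L1-HIT | VC [14]
  [8] addr=0x14 blk=2 s=0: MISS | VC [14, 4]
  [9] addr=0x25 blk=4 s=0: VC-HIT | VC [14, 2]
  [10] addr=0x12 blk=2 s=0: VC-HIT | VC [14, 4]

MISSES = 3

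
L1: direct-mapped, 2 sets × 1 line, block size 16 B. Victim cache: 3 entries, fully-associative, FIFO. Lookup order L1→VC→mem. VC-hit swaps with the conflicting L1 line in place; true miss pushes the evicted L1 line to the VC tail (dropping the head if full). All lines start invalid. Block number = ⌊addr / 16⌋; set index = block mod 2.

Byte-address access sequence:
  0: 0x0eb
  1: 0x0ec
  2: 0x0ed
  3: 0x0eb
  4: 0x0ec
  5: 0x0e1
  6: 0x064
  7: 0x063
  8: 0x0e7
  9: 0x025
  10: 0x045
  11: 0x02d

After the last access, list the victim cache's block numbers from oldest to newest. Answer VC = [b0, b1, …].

VC = [6, 14, 4]

0: 0xeb (blk 14, set 0) → MISS  vc=[]
1: 0xec (blk 14, set 0) → L1-HIT  vc=[]
2: 0xed (blk 14, set 0) → L1-HIT  vc=[]
3: 0xeb (blk 14, set 0) → L1-HIT  vc=[]
4: 0xec (blk 14, set 0) → L1-HIT  vc=[]
5: 0xe1 (blk 14, set 0) → L1-HIT  vc=[]
6: 0x64 (blk 6, set 0) → MISS  vc=[14]
7: 0x63 (blk 6, set 0) → L1-HIT  vc=[14]
8: 0xe7 (blk 14, set 0) → VC-HIT  vc=[6]
9: 0x25 (blk 2, set 0) → MISS  vc=[6, 14]
10: 0x45 (blk 4, set 0) → MISS  vc=[6, 14, 2]
11: 0x2d (blk 2, set 0) → VC-HIT  vc=[6, 14, 4]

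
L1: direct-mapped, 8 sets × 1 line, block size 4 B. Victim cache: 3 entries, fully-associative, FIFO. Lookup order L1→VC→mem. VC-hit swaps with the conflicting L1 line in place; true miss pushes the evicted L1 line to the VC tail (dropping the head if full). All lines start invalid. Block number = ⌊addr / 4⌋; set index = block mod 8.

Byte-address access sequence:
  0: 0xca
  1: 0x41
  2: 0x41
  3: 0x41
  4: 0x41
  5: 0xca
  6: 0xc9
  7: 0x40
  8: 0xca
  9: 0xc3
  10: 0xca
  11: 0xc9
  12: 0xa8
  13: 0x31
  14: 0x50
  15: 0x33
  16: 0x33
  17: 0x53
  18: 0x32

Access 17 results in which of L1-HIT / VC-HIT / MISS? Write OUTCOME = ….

0: 0xca (blk 50, set 2) → MISS  vc=[]
1: 0x41 (blk 16, set 0) → MISS  vc=[]
2: 0x41 (blk 16, set 0) → L1-HIT  vc=[]
3: 0x41 (blk 16, set 0) → L1-HIT  vc=[]
4: 0x41 (blk 16, set 0) → L1-HIT  vc=[]
5: 0xca (blk 50, set 2) → L1-HIT  vc=[]
6: 0xc9 (blk 50, set 2) → L1-HIT  vc=[]
7: 0x40 (blk 16, set 0) → L1-HIT  vc=[]
8: 0xca (blk 50, set 2) → L1-HIT  vc=[]
9: 0xc3 (blk 48, set 0) → MISS  vc=[16]
10: 0xca (blk 50, set 2) → L1-HIT  vc=[16]
11: 0xc9 (blk 50, set 2) → L1-HIT  vc=[16]
12: 0xa8 (blk 42, set 2) → MISS  vc=[16, 50]
13: 0x31 (blk 12, set 4) → MISS  vc=[16, 50]
14: 0x50 (blk 20, set 4) → MISS  vc=[16, 50, 12]
15: 0x33 (blk 12, set 4) → VC-HIT  vc=[16, 50, 20]
16: 0x33 (blk 12, set 4) → L1-HIT  vc=[16, 50, 20]
17: 0x53 (blk 20, set 4) → VC-HIT  vc=[16, 50, 12]
18: 0x32 (blk 12, set 4) → VC-HIT  vc=[16, 50, 20]

OUTCOME = VC-HIT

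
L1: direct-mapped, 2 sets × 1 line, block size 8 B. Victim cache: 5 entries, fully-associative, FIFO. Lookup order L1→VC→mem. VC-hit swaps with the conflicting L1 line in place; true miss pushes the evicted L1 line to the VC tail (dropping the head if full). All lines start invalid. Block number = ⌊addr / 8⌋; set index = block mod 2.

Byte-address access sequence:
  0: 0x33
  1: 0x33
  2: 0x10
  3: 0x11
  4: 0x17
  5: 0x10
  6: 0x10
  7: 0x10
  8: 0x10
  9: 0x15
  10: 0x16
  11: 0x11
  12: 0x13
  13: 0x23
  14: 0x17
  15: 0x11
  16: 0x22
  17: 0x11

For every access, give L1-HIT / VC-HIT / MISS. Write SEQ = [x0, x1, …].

SEQ = [MISS, L1-HIT, MISS, L1-HIT, L1-HIT, L1-HIT, L1-HIT, L1-HIT, L1-HIT, L1-HIT, L1-HIT, L1-HIT, L1-HIT, MISS, VC-HIT, L1-HIT, VC-HIT, VC-HIT]

  [0] addr=0x33 blk=6 s=0: MISS | VC []
  [1] addr=0x33 blk=6 s=0: L1-HIT | VC []
  [2] addr=0x10 blk=2 s=0: MISS | VC [6]
  [3] addr=0x11 blk=2 s=0: L1-HIT | VC [6]
  [4] addr=0x17 blk=2 s=0: L1-HIT | VC [6]
  [5] addr=0x10 blk=2 s=0: L1-HIT | VC [6]
  [6] addr=0x10 blk=2 s=0: L1-HIT | VC [6]
  [7] addr=0x10 blk=2 s=0: L1-HIT | VC [6]
  [8] addr=0x10 blk=2 s=0: L1-HIT | VC [6]
  [9] addr=0x15 blk=2 s=0: L1-HIT | VC [6]
  [10] addr=0x16 blk=2 s=0: L1-HIT | VC [6]
  [11] addr=0x11 blk=2 s=0: L1-HIT | VC [6]
  [12] addr=0x13 blk=2 s=0: L1-HIT | VC [6]
  [13] addr=0x23 blk=4 s=0: MISS | VC [6, 2]
  [14] addr=0x17 blk=2 s=0: VC-HIT | VC [6, 4]
  [15] addr=0x11 blk=2 s=0: L1-HIT | VC [6, 4]
  [16] addr=0x22 blk=4 s=0: VC-HIT | VC [6, 2]
  [17] addr=0x11 blk=2 s=0: VC-HIT | VC [6, 4]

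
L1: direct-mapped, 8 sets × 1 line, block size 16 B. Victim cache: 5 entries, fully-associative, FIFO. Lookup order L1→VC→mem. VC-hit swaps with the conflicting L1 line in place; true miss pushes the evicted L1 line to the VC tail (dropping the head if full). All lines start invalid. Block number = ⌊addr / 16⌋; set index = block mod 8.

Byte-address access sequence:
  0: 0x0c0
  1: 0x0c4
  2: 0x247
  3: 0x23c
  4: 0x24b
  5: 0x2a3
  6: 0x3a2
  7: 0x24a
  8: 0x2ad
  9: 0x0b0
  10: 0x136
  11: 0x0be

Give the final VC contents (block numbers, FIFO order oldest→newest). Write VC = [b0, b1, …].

VC = [12, 58, 35, 19]

0: 0xc0 (blk 12, set 4) → MISS  vc=[]
1: 0xc4 (blk 12, set 4) → L1-HIT  vc=[]
2: 0x247 (blk 36, set 4) → MISS  vc=[12]
3: 0x23c (blk 35, set 3) → MISS  vc=[12]
4: 0x24b (blk 36, set 4) → L1-HIT  vc=[12]
5: 0x2a3 (blk 42, set 2) → MISS  vc=[12]
6: 0x3a2 (blk 58, set 2) → MISS  vc=[12, 42]
7: 0x24a (blk 36, set 4) → L1-HIT  vc=[12, 42]
8: 0x2ad (blk 42, set 2) → VC-HIT  vc=[12, 58]
9: 0xb0 (blk 11, set 3) → MISS  vc=[12, 58, 35]
10: 0x136 (blk 19, set 3) → MISS  vc=[12, 58, 35, 11]
11: 0xbe (blk 11, set 3) → VC-HIT  vc=[12, 58, 35, 19]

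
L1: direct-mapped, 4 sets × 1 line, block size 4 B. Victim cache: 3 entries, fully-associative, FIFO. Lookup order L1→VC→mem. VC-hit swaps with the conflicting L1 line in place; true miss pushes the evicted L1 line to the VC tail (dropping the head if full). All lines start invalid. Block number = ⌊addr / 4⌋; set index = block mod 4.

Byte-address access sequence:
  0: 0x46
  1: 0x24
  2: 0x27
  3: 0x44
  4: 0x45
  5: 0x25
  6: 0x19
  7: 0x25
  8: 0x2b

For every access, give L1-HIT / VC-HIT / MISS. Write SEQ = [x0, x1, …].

SEQ = [MISS, MISS, L1-HIT, VC-HIT, L1-HIT, VC-HIT, MISS, L1-HIT, MISS]

#0 0x46→b17/s1 MISS; vc=[]
#1 0x24→b9/s1 MISS; vc=[17]
#2 0x27→b9/s1 L1-HIT; vc=[17]
#3 0x44→b17/s1 VC-HIT; vc=[9]
#4 0x45→b17/s1 L1-HIT; vc=[9]
#5 0x25→b9/s1 VC-HIT; vc=[17]
#6 0x19→b6/s2 MISS; vc=[17]
#7 0x25→b9/s1 L1-HIT; vc=[17]
#8 0x2b→b10/s2 MISS; vc=[17,6]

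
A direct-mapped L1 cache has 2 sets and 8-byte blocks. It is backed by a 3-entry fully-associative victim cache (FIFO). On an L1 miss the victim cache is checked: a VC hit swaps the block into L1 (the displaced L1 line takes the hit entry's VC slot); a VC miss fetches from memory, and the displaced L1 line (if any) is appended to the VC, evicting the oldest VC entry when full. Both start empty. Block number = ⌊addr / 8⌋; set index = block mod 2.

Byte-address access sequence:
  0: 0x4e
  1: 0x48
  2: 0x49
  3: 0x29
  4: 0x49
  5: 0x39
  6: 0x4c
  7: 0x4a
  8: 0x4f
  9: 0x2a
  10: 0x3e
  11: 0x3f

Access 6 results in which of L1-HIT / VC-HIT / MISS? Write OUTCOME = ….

OUTCOME = VC-HIT

  [0] addr=0x4e blk=9 s=1: MISS | VC []
  [1] addr=0x48 blk=9 s=1: L1-HIT | VC []
  [2] addr=0x49 blk=9 s=1: L1-HIT | VC []
  [3] addr=0x29 blk=5 s=1: MISS | VC [9]
  [4] addr=0x49 blk=9 s=1: VC-HIT | VC [5]
  [5] addr=0x39 blk=7 s=1: MISS | VC [5, 9]
  [6] addr=0x4c blk=9 s=1: VC-HIT | VC [5, 7]
  [7] addr=0x4a blk=9 s=1: L1-HIT | VC [5, 7]
  [8] addr=0x4f blk=9 s=1: L1-HIT | VC [5, 7]
  [9] addr=0x2a blk=5 s=1: VC-HIT | VC [9, 7]
  [10] addr=0x3e blk=7 s=1: VC-HIT | VC [9, 5]
  [11] addr=0x3f blk=7 s=1: L1-HIT | VC [9, 5]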